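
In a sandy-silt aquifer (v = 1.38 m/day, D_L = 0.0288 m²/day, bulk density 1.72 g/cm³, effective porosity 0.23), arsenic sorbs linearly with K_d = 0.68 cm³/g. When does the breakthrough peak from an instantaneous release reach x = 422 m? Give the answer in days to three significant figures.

Retardation factor R = 1 + ρ_b·K_d/n = 1 + 1.72 × 0.68/0.23 = 6.085.
Sorption retards both mechanisms: v_R = v/R = 0.2268 m/day, D_R = D/R = 0.004733 m²/day.
Peak time from v_R²t² + 2D_R t − x² = 0: t = (√(D_R² + v_R²x²) − D_R)/v_R².
√(D_R² + v_R²x²) = √(0.004733² + 0.2268² × 422²) = 95.71; v_R² = 0.05144.
t = (95.71 − 0.004733)/0.05144 = 1860 days.

1860 days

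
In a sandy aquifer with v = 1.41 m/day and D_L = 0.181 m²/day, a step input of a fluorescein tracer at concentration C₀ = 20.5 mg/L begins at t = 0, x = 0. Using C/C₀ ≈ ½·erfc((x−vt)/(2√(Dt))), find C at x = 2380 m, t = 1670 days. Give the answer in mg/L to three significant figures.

For a continuous step input, C/C₀ ≈ ½·erfc((x−vt)/(2√(Dt))).
vt = 1.41 × 1670 = 2354.7 m and 2√(Dt) = 2√(0.181 × 1670) = 34.77 m.
Argument (x−vt)/(2√(Dt)) = (2380 − 2354.7)/34.77 = 0.7276; ½·erfc(0.7276) = 0.1517.
C = 20.5 × 0.1517 = 3.11 mg/L.

3.11 mg/L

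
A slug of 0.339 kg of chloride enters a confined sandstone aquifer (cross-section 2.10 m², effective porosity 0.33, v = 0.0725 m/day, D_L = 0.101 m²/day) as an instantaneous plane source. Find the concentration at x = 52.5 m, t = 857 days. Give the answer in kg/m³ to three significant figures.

0.0113 kg/m³

For an instantaneous plane source, C(x,t) = M/(n_e·A·√(4πDt)) · exp(−(x−vt)²/(4Dt)), with n_e·A the pore (flow) area.
Plume center vt = 0.0725 × 857 = 62.1325 m, so the well at 52.5 m is 9.6325 m upgradient of the peak.
√(4πDt) = 32.98 m, giving peak height M/(n_e·A·√(4πDt)) = 0.339/(0.33 × 2.10 × 32.98) = 0.01483 kg/m³.
(x−vt)²/(4Dt) = (-9.6325)²/(4 × 0.101 × 857) = 0.2680; exp(−0.2680) = 0.7649.
C = 0.01483 × 0.7649 = 0.0113 kg/m³.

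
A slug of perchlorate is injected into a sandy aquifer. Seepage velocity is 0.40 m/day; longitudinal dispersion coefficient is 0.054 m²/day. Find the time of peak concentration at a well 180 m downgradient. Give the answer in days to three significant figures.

450 days

For the 1D instantaneous-source solution, setting ∂C/∂t = 0 at fixed x gives v²t² + 2Dt − x² = 0, so t = (√(D² + v²x²) − D)/v².
√(D² + v²x²) = √(0.054² + 0.40² × 180²) = 72.00; v² = 0.16.
t = (72.00 − 0.054)/0.16 = 450 days (vs. the pure-advection estimate x/v = 450 d).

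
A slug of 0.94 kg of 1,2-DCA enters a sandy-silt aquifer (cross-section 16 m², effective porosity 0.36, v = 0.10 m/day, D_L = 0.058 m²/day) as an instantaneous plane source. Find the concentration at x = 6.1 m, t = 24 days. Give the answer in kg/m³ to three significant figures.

0.00334 kg/m³

For an instantaneous plane source, C(x,t) = M/(n_e·A·√(4πDt)) · exp(−(x−vt)²/(4Dt)), with n_e·A the pore (flow) area.
Plume center vt = 0.10 × 24 = 2.4 m, so the well at 6.1 m is 3.7 m downgradient of the peak.
√(4πDt) = 4.182 m, giving peak height M/(n_e·A·√(4πDt)) = 0.94/(0.36 × 16 × 4.182) = 0.03902 kg/m³.
(x−vt)²/(4Dt) = (3.7)²/(4 × 0.058 × 24) = 2.459; exp(−2.459) = 0.08552.
C = 0.03902 × 0.08552 = 0.00334 kg/m³.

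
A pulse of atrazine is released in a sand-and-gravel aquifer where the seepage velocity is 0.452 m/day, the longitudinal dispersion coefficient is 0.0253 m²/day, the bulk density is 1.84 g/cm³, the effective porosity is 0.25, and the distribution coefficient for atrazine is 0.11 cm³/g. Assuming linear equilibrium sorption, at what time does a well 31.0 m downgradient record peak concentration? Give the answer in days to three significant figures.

Retardation factor R = 1 + ρ_b·K_d/n = 1 + 1.84 × 0.11/0.25 = 1.810.
Sorption retards both mechanisms: v_R = v/R = 0.2497 m/day, D_R = D/R = 0.01398 m²/day.
Peak time from v_R²t² + 2D_R t − x² = 0: t = (√(D_R² + v_R²x²) − D_R)/v_R².
√(D_R² + v_R²x²) = √(0.01398² + 0.2497² × 31.0²) = 7.741; v_R² = 0.06235.
t = (7.741 − 0.01398)/0.06235 = 124 days.

124 days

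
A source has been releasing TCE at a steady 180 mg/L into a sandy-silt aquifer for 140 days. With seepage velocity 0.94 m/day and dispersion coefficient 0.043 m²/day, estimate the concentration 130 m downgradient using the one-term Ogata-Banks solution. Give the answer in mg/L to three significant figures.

122 mg/L

For a continuous step input, C/C₀ ≈ ½·erfc((x−vt)/(2√(Dt))).
vt = 0.94 × 140 = 131.6 m and 2√(Dt) = 2√(0.043 × 140) = 4.907 m.
Argument (x−vt)/(2√(Dt)) = (130 − 131.6)/4.907 = -0.3261; ½·erfc(-0.3261) = 0.6777.
C = 180 × 0.6777 = 122 mg/L.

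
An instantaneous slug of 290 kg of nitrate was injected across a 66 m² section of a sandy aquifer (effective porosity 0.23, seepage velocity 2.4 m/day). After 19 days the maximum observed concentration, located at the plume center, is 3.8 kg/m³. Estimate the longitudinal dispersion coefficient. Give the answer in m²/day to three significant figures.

0.106 m²/day

At the plume center C_max = M/(n_e·A·√(4πDt)), so D = M²/(4πt·(n_e·A·C_max)²).
n_e·A·C_max = 0.23 × 66 × 3.8 = 57.68 kg/m.
D = 290²/(4π × 19 × 57.68²) = 0.106 m²/day.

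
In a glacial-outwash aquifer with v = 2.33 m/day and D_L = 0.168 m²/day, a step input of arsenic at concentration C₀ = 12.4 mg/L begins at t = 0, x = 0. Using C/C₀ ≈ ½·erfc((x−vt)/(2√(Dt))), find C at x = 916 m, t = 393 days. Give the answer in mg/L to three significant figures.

For a continuous step input, C/C₀ ≈ ½·erfc((x−vt)/(2√(Dt))).
vt = 2.33 × 393 = 915.69 m and 2√(Dt) = 2√(0.168 × 393) = 16.25 m.
Argument (x−vt)/(2√(Dt)) = (916 − 915.69)/16.25 = 0.01908; ½·erfc(0.01908) = 0.4892.
C = 12.4 × 0.4892 = 6.07 mg/L.

6.07 mg/L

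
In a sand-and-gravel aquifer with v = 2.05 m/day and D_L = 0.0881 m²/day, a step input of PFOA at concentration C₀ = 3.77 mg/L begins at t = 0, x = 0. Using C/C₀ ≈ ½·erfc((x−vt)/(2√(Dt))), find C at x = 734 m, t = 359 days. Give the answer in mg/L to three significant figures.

2.25 mg/L

For a continuous step input, C/C₀ ≈ ½·erfc((x−vt)/(2√(Dt))).
vt = 2.05 × 359 = 735.95 m and 2√(Dt) = 2√(0.0881 × 359) = 11.25 m.
Argument (x−vt)/(2√(Dt)) = (734 − 735.95)/11.25 = -0.1733; ½·erfc(-0.1733) = 0.5968.
C = 3.77 × 0.5968 = 2.25 mg/L.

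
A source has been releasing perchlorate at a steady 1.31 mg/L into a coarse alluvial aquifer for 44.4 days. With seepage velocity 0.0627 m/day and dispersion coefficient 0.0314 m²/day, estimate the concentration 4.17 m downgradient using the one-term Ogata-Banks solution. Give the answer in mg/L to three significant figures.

For a continuous step input, C/C₀ ≈ ½·erfc((x−vt)/(2√(Dt))).
vt = 0.0627 × 44.4 = 2.78388 m and 2√(Dt) = 2√(0.0314 × 44.4) = 2.361 m.
Argument (x−vt)/(2√(Dt)) = (4.17 − 2.78388)/2.361 = 0.5871; ½·erfc(0.5871) = 0.2032.
C = 1.31 × 0.2032 = 0.266 mg/L.

0.266 mg/L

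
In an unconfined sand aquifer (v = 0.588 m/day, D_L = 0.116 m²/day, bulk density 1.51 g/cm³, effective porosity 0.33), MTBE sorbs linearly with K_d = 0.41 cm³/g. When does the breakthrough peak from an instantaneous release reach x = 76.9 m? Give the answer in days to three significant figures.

375 days

Retardation factor R = 1 + ρ_b·K_d/n = 1 + 1.51 × 0.41/0.33 = 2.876.
Sorption retards both mechanisms: v_R = v/R = 0.2045 m/day, D_R = D/R = 0.04033 m²/day.
Peak time from v_R²t² + 2D_R t − x² = 0: t = (√(D_R² + v_R²x²) − D_R)/v_R².
√(D_R² + v_R²x²) = √(0.04033² + 0.2045² × 76.9²) = 15.73; v_R² = 0.04182.
t = (15.73 − 0.04033)/0.04182 = 375 days.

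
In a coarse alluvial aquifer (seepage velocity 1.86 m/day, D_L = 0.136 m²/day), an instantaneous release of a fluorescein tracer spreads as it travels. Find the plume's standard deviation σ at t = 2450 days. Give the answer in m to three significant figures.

Dispersive spreading gives a Gaussian with σ² = 2Dt; advection only shifts the center.
σ = √(2 × 0.136 × 2450) = 25.8 m.

25.8 m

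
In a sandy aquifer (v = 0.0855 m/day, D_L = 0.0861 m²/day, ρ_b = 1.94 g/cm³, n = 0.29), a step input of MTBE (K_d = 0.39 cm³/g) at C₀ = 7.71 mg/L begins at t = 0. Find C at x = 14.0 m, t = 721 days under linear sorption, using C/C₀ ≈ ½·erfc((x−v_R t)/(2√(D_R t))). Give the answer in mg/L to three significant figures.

5.40 mg/L

Retardation factor R = 1 + ρ_b·K_d/n = 1 + 1.94 × 0.39/0.29 = 3.609.
Sorption retards both mechanisms: v_R = v/R = 0.02369 m/day, D_R = D/R = 0.02386 m²/day.
v_R·t = 0.02369 × 721 = 17.08049 m; 2√(D_R t) = 8.295 m; argument = (14.0 − 17.08049)/8.295 = -0.3714.
C = C₀ × ½·erfc(-0.3714) = 7.71 × 0.7003 = 5.40 mg/L.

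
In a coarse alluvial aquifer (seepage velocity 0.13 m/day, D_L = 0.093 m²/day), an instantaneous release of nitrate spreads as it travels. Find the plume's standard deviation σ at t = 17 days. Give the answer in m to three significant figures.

1.78 m

Dispersive spreading gives a Gaussian with σ² = 2Dt; advection only shifts the center.
σ = √(2 × 0.093 × 17) = 1.78 m.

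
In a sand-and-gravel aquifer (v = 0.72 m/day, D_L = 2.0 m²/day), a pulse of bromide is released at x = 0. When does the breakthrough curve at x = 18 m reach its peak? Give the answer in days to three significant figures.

21.4 days

For the 1D instantaneous-source solution, setting ∂C/∂t = 0 at fixed x gives v²t² + 2Dt − x² = 0, so t = (√(D² + v²x²) − D)/v².
√(D² + v²x²) = √(2.0² + 0.72² × 18²) = 13.11; v² = 0.5184.
t = (13.11 − 2.0)/0.5184 = 21.4 days (vs. the pure-advection estimate x/v = 25.0 d).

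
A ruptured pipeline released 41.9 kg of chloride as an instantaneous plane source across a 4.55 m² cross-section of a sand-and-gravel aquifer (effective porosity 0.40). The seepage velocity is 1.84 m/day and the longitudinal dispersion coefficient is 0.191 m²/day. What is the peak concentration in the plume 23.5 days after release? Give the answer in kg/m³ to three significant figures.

The peak of an instantaneous 1D plume sits at x = vt; there the Gaussian factor is 1 and C_max = M/(n_e·A·√(4πDt)), where n_e·A is the pore area the mass is dissolved in.
√(4πDt) = √(4π × 0.191 × 23.5) = 7.510 m, so C_max = 41.9/(0.40 × 4.55 × 7.510) = 3.07 kg/m³.

3.07 kg/m³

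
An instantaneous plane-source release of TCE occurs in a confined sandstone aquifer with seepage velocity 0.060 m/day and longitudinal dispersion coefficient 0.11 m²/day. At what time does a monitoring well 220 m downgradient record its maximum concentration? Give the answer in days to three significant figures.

3640 days

For the 1D instantaneous-source solution, setting ∂C/∂t = 0 at fixed x gives v²t² + 2Dt − x² = 0, so t = (√(D² + v²x²) − D)/v².
√(D² + v²x²) = √(0.11² + 0.060² × 220²) = 13.20; v² = 0.0036.
t = (13.20 − 0.11)/0.0036 = 3640 days (vs. the pure-advection estimate x/v = 3670 d).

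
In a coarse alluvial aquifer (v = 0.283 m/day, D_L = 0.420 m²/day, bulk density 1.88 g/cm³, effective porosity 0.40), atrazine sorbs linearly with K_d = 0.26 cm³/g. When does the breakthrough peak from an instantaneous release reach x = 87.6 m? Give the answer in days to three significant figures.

676 days

Retardation factor R = 1 + ρ_b·K_d/n = 1 + 1.88 × 0.26/0.40 = 2.222.
Sorption retards both mechanisms: v_R = v/R = 0.1274 m/day, D_R = D/R = 0.1890 m²/day.
Peak time from v_R²t² + 2D_R t − x² = 0: t = (√(D_R² + v_R²x²) − D_R)/v_R².
√(D_R² + v_R²x²) = √(0.1890² + 0.1274² × 87.6²) = 11.16; v_R² = 0.01623.
t = (11.16 − 0.1890)/0.01623 = 676 days.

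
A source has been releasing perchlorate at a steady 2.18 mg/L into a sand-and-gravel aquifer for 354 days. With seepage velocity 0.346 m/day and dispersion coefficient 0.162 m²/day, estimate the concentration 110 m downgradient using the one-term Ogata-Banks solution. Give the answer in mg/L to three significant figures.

For a continuous step input, C/C₀ ≈ ½·erfc((x−vt)/(2√(Dt))).
vt = 0.346 × 354 = 122.484 m and 2√(Dt) = 2√(0.162 × 354) = 15.15 m.
Argument (x−vt)/(2√(Dt)) = (110 − 122.484)/15.15 = -0.8240; ½·erfc(-0.8240) = 0.8781.
C = 2.18 × 0.8781 = 1.91 mg/L.

1.91 mg/L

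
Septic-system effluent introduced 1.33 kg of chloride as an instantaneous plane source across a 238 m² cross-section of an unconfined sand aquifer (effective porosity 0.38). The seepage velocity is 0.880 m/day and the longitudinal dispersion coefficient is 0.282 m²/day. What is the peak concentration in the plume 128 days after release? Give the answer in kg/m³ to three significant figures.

0.000690 kg/m³

The peak of an instantaneous 1D plume sits at x = vt; there the Gaussian factor is 1 and C_max = M/(n_e·A·√(4πDt)), where n_e·A is the pore area the mass is dissolved in.
√(4πDt) = √(4π × 0.282 × 128) = 21.30 m, so C_max = 1.33/(0.38 × 238 × 21.30) = 0.000690 kg/m³.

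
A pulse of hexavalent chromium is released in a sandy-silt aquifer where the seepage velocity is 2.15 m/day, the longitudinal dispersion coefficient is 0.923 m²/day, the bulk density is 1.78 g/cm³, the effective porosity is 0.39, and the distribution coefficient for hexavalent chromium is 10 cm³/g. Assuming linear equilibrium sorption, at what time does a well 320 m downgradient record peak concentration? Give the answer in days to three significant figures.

Retardation factor R = 1 + ρ_b·K_d/n = 1 + 1.78 × 10/0.39 = 46.64.
Sorption retards both mechanisms: v_R = v/R = 0.04610 m/day, D_R = D/R = 0.01979 m²/day.
Peak time from v_R²t² + 2D_R t − x² = 0: t = (√(D_R² + v_R²x²) − D_R)/v_R².
√(D_R² + v_R²x²) = √(0.01979² + 0.04610² × 320²) = 14.75; v_R² = 0.002125.
t = (14.75 − 0.01979)/0.002125 = 6930 days.

6930 days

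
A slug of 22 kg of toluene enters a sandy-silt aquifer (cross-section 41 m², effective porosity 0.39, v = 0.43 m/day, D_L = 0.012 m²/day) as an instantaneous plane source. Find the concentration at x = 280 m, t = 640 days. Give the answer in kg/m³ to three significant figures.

0.0662 kg/m³

For an instantaneous plane source, C(x,t) = M/(n_e·A·√(4πDt)) · exp(−(x−vt)²/(4Dt)), with n_e·A the pore (flow) area.
Plume center vt = 0.43 × 640 = 275.2 m, so the well at 280 m is 4.8 m downgradient of the peak.
√(4πDt) = 9.824 m, giving peak height M/(n_e·A·√(4πDt)) = 22/(0.39 × 41 × 9.824) = 0.1401 kg/m³.
(x−vt)²/(4Dt) = (4.8)²/(4 × 0.012 × 640) = 0.7500; exp(−0.7500) = 0.4724.
C = 0.1401 × 0.4724 = 0.0662 kg/m³.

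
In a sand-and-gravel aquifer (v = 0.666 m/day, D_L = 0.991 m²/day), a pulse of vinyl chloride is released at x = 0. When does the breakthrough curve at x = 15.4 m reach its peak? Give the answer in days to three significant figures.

21.0 days

For the 1D instantaneous-source solution, setting ∂C/∂t = 0 at fixed x gives v²t² + 2Dt − x² = 0, so t = (√(D² + v²x²) − D)/v².
√(D² + v²x²) = √(0.991² + 0.666² × 15.4²) = 10.30; v² = 0.443556.
t = (10.30 − 0.991)/0.443556 = 21.0 days (vs. the pure-advection estimate x/v = 23.1 d).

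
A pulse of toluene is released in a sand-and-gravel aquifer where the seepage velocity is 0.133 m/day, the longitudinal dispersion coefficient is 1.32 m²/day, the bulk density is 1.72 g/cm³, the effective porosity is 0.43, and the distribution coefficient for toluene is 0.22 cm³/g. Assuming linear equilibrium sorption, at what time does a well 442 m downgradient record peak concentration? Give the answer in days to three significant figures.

Retardation factor R = 1 + ρ_b·K_d/n = 1 + 1.72 × 0.22/0.43 = 1.880.
Sorption retards both mechanisms: v_R = v/R = 0.07074 m/day, D_R = D/R = 0.7021 m²/day.
Peak time from v_R²t² + 2D_R t − x² = 0: t = (√(D_R² + v_R²x²) − D_R)/v_R².
√(D_R² + v_R²x²) = √(0.7021² + 0.07074² × 442²) = 31.27; v_R² = 0.005004.
t = (31.27 − 0.7021)/0.005004 = 6110 days.

6110 days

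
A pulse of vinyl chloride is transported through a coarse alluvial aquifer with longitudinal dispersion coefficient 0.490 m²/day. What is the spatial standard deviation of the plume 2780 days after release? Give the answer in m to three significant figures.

52.2 m

Dispersive spreading gives a Gaussian with σ² = 2Dt; advection only shifts the center.
σ = √(2 × 0.490 × 2780) = 52.2 m.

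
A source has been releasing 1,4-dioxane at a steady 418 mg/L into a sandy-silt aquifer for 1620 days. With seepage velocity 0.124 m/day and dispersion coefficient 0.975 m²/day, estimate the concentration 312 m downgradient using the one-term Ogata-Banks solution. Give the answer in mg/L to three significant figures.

10.0 mg/L

For a continuous step input, C/C₀ ≈ ½·erfc((x−vt)/(2√(Dt))).
vt = 0.124 × 1620 = 200.88 m and 2√(Dt) = 2√(0.975 × 1620) = 79.49 m.
Argument (x−vt)/(2√(Dt)) = (312 − 200.88)/79.49 = 1.398; ½·erfc(1.398) = 0.02402.
C = 418 × 0.02402 = 10.0 mg/L.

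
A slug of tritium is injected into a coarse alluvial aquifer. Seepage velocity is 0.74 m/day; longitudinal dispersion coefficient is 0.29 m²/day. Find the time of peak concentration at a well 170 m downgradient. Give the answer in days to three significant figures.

For the 1D instantaneous-source solution, setting ∂C/∂t = 0 at fixed x gives v²t² + 2Dt − x² = 0, so t = (√(D² + v²x²) − D)/v².
√(D² + v²x²) = √(0.29² + 0.74² × 170²) = 125.8; v² = 0.5476.
t = (125.8 − 0.29)/0.5476 = 229 days (vs. the pure-advection estimate x/v = 230 d).

229 days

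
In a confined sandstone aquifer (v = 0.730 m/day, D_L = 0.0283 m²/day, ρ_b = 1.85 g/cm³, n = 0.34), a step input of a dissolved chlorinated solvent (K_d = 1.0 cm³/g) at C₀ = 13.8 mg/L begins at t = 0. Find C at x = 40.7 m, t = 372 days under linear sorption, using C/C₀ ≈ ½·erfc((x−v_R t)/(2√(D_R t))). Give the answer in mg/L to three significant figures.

Retardation factor R = 1 + ρ_b·K_d/n = 1 + 1.85 × 1.0/0.34 = 6.441.
Sorption retards both mechanisms: v_R = v/R = 0.1133 m/day, D_R = D/R = 0.004394 m²/day.
v_R·t = 0.1133 × 372 = 42.1476 m; 2√(D_R t) = 2.557 m; argument = (40.7 − 42.1476)/2.557 = -0.5661.
C = C₀ × ½·erfc(-0.5661) = 13.8 × 0.7883 = 10.9 mg/L.

10.9 mg/L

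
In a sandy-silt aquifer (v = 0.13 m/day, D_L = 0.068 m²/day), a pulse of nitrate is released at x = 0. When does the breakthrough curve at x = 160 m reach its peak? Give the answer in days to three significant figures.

For the 1D instantaneous-source solution, setting ∂C/∂t = 0 at fixed x gives v²t² + 2Dt − x² = 0, so t = (√(D² + v²x²) − D)/v².
√(D² + v²x²) = √(0.068² + 0.13² × 160²) = 20.80; v² = 0.0169.
t = (20.80 − 0.068)/0.0169 = 1230 days (vs. the pure-advection estimate x/v = 1230 d).

1230 days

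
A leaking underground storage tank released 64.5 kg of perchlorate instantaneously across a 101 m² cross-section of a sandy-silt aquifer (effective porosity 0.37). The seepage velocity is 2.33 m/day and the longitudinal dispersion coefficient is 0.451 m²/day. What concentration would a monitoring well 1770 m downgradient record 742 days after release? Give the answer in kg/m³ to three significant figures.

For an instantaneous plane source, C(x,t) = M/(n_e·A·√(4πDt)) · exp(−(x−vt)²/(4Dt)), with n_e·A the pore (flow) area.
Plume center vt = 2.33 × 742 = 1728.86 m, so the well at 1770 m is 41.14 m downgradient of the peak.
√(4πDt) = 64.85 m, giving peak height M/(n_e·A·√(4πDt)) = 64.5/(0.37 × 101 × 64.85) = 0.02662 kg/m³.
(x−vt)²/(4Dt) = (41.14)²/(4 × 0.451 × 742) = 1.264; exp(−1.264) = 0.2825.
C = 0.02662 × 0.2825 = 0.00752 kg/m³.

0.00752 kg/m³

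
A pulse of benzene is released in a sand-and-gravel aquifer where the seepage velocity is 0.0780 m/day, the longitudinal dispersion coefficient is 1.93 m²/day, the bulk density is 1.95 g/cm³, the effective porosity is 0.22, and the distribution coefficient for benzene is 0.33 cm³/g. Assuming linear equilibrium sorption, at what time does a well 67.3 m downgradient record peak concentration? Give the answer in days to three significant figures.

2360 days

Retardation factor R = 1 + ρ_b·K_d/n = 1 + 1.95 × 0.33/0.22 = 3.925.
Sorption retards both mechanisms: v_R = v/R = 0.01987 m/day, D_R = D/R = 0.4917 m²/day.
Peak time from v_R²t² + 2D_R t − x² = 0: t = (√(D_R² + v_R²x²) − D_R)/v_R².
√(D_R² + v_R²x²) = √(0.4917² + 0.01987² × 67.3²) = 1.425; v_R² = 0.0003948.
t = (1.425 − 0.4917)/0.0003948 = 2360 days.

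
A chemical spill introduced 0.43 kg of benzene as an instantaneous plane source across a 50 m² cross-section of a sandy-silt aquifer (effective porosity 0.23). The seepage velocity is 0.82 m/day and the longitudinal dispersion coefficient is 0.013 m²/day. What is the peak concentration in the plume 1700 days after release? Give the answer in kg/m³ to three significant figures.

The peak of an instantaneous 1D plume sits at x = vt; there the Gaussian factor is 1 and C_max = M/(n_e·A·√(4πDt)), where n_e·A is the pore area the mass is dissolved in.
√(4πDt) = √(4π × 0.013 × 1700) = 16.66 m, so C_max = 0.43/(0.23 × 50 × 16.66) = 0.00224 kg/m³.

0.00224 kg/m³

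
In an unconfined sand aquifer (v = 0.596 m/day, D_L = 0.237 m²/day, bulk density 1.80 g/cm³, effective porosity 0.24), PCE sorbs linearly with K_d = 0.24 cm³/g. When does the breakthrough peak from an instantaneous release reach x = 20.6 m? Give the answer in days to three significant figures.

94.9 days

Retardation factor R = 1 + ρ_b·K_d/n = 1 + 1.80 × 0.24/0.24 = 2.800.
Sorption retards both mechanisms: v_R = v/R = 0.2129 m/day, D_R = D/R = 0.08464 m²/day.
Peak time from v_R²t² + 2D_R t − x² = 0: t = (√(D_R² + v_R²x²) − D_R)/v_R².
√(D_R² + v_R²x²) = √(0.08464² + 0.2129² × 20.6²) = 4.387; v_R² = 0.04533.
t = (4.387 − 0.08464)/0.04533 = 94.9 days.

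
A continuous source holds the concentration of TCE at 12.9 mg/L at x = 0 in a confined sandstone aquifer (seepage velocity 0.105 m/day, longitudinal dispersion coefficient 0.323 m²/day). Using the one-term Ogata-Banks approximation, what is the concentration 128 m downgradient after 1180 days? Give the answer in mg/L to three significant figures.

5.69 mg/L

For a continuous step input, C/C₀ ≈ ½·erfc((x−vt)/(2√(Dt))).
vt = 0.105 × 1180 = 123.9 m and 2√(Dt) = 2√(0.323 × 1180) = 39.05 m.
Argument (x−vt)/(2√(Dt)) = (128 − 123.9)/39.05 = 0.1050; ½·erfc(0.1050) = 0.4410.
C = 12.9 × 0.4410 = 5.69 mg/L.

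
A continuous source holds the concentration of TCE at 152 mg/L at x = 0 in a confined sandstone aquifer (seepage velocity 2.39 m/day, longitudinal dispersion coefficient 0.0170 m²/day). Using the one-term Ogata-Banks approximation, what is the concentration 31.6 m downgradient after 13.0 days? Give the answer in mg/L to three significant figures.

32.3 mg/L

For a continuous step input, C/C₀ ≈ ½·erfc((x−vt)/(2√(Dt))).
vt = 2.39 × 13.0 = 31.07 m and 2√(Dt) = 2√(0.0170 × 13.0) = 0.9402 m.
Argument (x−vt)/(2√(Dt)) = (31.6 − 31.07)/0.9402 = 0.5637; ½·erfc(0.5637) = 0.2127.
C = 152 × 0.2127 = 32.3 mg/L.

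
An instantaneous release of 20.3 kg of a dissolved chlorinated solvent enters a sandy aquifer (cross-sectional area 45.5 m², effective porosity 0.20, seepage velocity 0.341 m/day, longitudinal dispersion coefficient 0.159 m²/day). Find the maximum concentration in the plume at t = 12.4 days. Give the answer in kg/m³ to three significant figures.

0.448 kg/m³

The peak of an instantaneous 1D plume sits at x = vt; there the Gaussian factor is 1 and C_max = M/(n_e·A·√(4πDt)), where n_e·A is the pore area the mass is dissolved in.
√(4πDt) = √(4π × 0.159 × 12.4) = 4.978 m, so C_max = 20.3/(0.20 × 45.5 × 4.978) = 0.448 kg/m³.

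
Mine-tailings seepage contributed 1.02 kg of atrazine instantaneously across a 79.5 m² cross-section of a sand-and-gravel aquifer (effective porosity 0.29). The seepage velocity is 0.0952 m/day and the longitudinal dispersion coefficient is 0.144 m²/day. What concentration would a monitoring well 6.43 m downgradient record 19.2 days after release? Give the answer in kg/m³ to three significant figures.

For an instantaneous plane source, C(x,t) = M/(n_e·A·√(4πDt)) · exp(−(x−vt)²/(4Dt)), with n_e·A the pore (flow) area.
Plume center vt = 0.0952 × 19.2 = 1.82784 m, so the well at 6.43 m is 4.60216 m downgradient of the peak.
√(4πDt) = 5.894 m, giving peak height M/(n_e·A·√(4πDt)) = 1.02/(0.29 × 79.5 × 5.894) = 0.007506 kg/m³.
(x−vt)²/(4Dt) = (4.60216)²/(4 × 0.144 × 19.2) = 1.915; exp(−1.915) = 0.1473.
C = 0.007506 × 0.1473 = 0.00111 kg/m³.

0.00111 kg/m³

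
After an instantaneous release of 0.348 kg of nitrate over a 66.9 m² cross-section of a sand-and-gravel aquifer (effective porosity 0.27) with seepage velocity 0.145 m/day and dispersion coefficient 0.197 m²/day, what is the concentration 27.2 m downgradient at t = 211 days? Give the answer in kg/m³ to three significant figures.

For an instantaneous plane source, C(x,t) = M/(n_e·A·√(4πDt)) · exp(−(x−vt)²/(4Dt)), with n_e·A the pore (flow) area.
Plume center vt = 0.145 × 211 = 30.595 m, so the well at 27.2 m is 3.395 m upgradient of the peak.
√(4πDt) = 22.85 m, giving peak height M/(n_e·A·√(4πDt)) = 0.348/(0.27 × 66.9 × 22.85) = 0.0008431 kg/m³.
(x−vt)²/(4Dt) = (-3.395)²/(4 × 0.197 × 211) = 0.06932; exp(−0.06932) = 0.9330.
C = 0.0008431 × 0.9330 = 0.000787 kg/m³.

0.000787 kg/m³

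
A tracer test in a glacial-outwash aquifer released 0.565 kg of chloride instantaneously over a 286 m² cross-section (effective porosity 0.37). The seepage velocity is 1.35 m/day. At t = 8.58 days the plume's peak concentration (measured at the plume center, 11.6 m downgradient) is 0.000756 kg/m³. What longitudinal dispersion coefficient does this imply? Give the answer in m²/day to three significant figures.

At the plume center C_max = M/(n_e·A·√(4πDt)), so D = M²/(4πt·(n_e·A·C_max)²).
n_e·A·C_max = 0.37 × 286 × 0.000756 = 0.08000 kg/m.
D = 0.565²/(4π × 8.58 × 0.08000²) = 0.463 m²/day.

0.463 m²/day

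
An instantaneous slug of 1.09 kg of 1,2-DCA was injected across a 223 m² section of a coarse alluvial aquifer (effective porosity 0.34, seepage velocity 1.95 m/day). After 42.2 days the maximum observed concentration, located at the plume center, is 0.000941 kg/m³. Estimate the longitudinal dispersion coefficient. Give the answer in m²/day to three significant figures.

At the plume center C_max = M/(n_e·A·√(4πDt)), so D = M²/(4πt·(n_e·A·C_max)²).
n_e·A·C_max = 0.34 × 223 × 0.000941 = 0.07135 kg/m.
D = 1.09²/(4π × 42.2 × 0.07135²) = 0.440 m²/day.

0.440 m²/day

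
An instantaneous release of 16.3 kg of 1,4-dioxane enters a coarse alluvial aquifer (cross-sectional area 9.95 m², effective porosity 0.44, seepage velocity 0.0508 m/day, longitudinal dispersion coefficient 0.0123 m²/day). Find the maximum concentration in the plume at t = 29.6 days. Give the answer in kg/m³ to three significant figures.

The peak of an instantaneous 1D plume sits at x = vt; there the Gaussian factor is 1 and C_max = M/(n_e·A·√(4πDt)), where n_e·A is the pore area the mass is dissolved in.
√(4πDt) = √(4π × 0.0123 × 29.6) = 2.139 m, so C_max = 16.3/(0.44 × 9.95 × 2.139) = 1.74 kg/m³.

1.74 kg/m³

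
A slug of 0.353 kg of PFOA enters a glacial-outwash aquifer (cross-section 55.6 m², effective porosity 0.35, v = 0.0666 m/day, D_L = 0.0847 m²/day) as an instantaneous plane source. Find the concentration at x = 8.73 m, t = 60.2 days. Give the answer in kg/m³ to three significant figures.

0.000760 kg/m³

For an instantaneous plane source, C(x,t) = M/(n_e·A·√(4πDt)) · exp(−(x−vt)²/(4Dt)), with n_e·A the pore (flow) area.
Plume center vt = 0.0666 × 60.2 = 4.00932 m, so the well at 8.73 m is 4.72068 m downgradient of the peak.
√(4πDt) = 8.005 m, giving peak height M/(n_e·A·√(4πDt)) = 0.353/(0.35 × 55.6 × 8.005) = 0.002266 kg/m³.
(x−vt)²/(4Dt) = (4.72068)²/(4 × 0.0847 × 60.2) = 1.093; exp(−1.093) = 0.3352.
C = 0.002266 × 0.3352 = 0.000760 kg/m³.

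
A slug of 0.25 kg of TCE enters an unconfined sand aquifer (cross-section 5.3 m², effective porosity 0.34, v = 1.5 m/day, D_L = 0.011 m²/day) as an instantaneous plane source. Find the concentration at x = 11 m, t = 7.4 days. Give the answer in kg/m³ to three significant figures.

0.133 kg/m³

For an instantaneous plane source, C(x,t) = M/(n_e·A·√(4πDt)) · exp(−(x−vt)²/(4Dt)), with n_e·A the pore (flow) area.
Plume center vt = 1.5 × 7.4 = 11.1 m, so the well at 11 m is 0.1 m upgradient of the peak.
√(4πDt) = 1.011 m, giving peak height M/(n_e·A·√(4πDt)) = 0.25/(0.34 × 5.3 × 1.011) = 0.1372 kg/m³.
(x−vt)²/(4Dt) = (-0.1)²/(4 × 0.011 × 7.4) = 0.03071; exp(−0.03071) = 0.9698.
C = 0.1372 × 0.9698 = 0.133 kg/m³.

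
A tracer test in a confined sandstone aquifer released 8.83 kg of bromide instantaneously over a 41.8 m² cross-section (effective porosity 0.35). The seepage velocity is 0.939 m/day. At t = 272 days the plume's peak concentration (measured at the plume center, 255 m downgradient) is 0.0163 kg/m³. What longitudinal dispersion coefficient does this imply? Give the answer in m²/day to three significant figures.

0.401 m²/day

At the plume center C_max = M/(n_e·A·√(4πDt)), so D = M²/(4πt·(n_e·A·C_max)²).
n_e·A·C_max = 0.35 × 41.8 × 0.0163 = 0.2385 kg/m.
D = 8.83²/(4π × 272 × 0.2385²) = 0.401 m²/day.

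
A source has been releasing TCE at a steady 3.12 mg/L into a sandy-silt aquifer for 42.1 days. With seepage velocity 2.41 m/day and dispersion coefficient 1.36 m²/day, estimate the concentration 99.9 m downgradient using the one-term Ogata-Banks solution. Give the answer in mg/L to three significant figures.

1.74 mg/L

For a continuous step input, C/C₀ ≈ ½·erfc((x−vt)/(2√(Dt))).
vt = 2.41 × 42.1 = 101.461 m and 2√(Dt) = 2√(1.36 × 42.1) = 15.13 m.
Argument (x−vt)/(2√(Dt)) = (99.9 − 101.461)/15.13 = -0.1032; ½·erfc(-0.1032) = 0.5580.
C = 3.12 × 0.5580 = 1.74 mg/L.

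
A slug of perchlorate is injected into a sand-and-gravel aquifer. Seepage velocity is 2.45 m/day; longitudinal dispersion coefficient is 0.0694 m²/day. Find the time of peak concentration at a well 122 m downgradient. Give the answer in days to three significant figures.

For the 1D instantaneous-source solution, setting ∂C/∂t = 0 at fixed x gives v²t² + 2Dt − x² = 0, so t = (√(D² + v²x²) − D)/v².
√(D² + v²x²) = √(0.0694² + 2.45² × 122²) = 298.9; v² = 6.0025.
t = (298.9 − 0.0694)/6.0025 = 49.8 days (vs. the pure-advection estimate x/v = 49.8 d).

49.8 days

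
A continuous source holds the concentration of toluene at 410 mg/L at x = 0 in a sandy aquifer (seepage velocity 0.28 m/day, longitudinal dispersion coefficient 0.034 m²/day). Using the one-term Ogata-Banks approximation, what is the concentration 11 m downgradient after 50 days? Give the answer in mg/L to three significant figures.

389 mg/L

For a continuous step input, C/C₀ ≈ ½·erfc((x−vt)/(2√(Dt))).
vt = 0.28 × 50 = 14 m and 2√(Dt) = 2√(0.034 × 50) = 2.608 m.
Argument (x−vt)/(2√(Dt)) = (11 − 14)/2.608 = -1.150; ½·erfc(-1.150) = 0.9481.
C = 410 × 0.9481 = 389 mg/L.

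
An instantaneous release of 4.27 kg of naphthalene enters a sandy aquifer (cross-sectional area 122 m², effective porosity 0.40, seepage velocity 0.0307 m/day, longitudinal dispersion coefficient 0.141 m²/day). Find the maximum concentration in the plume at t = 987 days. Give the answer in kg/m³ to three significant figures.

0.00209 kg/m³

The peak of an instantaneous 1D plume sits at x = vt; there the Gaussian factor is 1 and C_max = M/(n_e·A·√(4πDt)), where n_e·A is the pore area the mass is dissolved in.
√(4πDt) = √(4π × 0.141 × 987) = 41.82 m, so C_max = 4.27/(0.40 × 122 × 41.82) = 0.00209 kg/m³.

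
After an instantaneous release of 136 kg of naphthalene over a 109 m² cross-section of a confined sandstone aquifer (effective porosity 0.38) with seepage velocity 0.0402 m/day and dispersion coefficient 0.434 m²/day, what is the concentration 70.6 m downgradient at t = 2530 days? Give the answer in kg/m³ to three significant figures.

0.0224 kg/m³

For an instantaneous plane source, C(x,t) = M/(n_e·A·√(4πDt)) · exp(−(x−vt)²/(4Dt)), with n_e·A the pore (flow) area.
Plume center vt = 0.0402 × 2530 = 101.706 m, so the well at 70.6 m is 31.106 m upgradient of the peak.
√(4πDt) = 117.5 m, giving peak height M/(n_e·A·√(4πDt)) = 136/(0.38 × 109 × 117.5) = 0.02794 kg/m³.
(x−vt)²/(4Dt) = (-31.106)²/(4 × 0.434 × 2530) = 0.2203; exp(−0.2203) = 0.8023.
C = 0.02794 × 0.8023 = 0.0224 kg/m³.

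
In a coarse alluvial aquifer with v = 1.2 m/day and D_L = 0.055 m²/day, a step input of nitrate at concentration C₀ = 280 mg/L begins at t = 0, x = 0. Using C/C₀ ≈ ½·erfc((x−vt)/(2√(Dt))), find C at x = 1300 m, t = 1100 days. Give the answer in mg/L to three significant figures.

For a continuous step input, C/C₀ ≈ ½·erfc((x−vt)/(2√(Dt))).
vt = 1.2 × 1100 = 1320 m and 2√(Dt) = 2√(0.055 × 1100) = 15.56 m.
Argument (x−vt)/(2√(Dt)) = (1300 − 1320)/15.56 = -1.285; ½·erfc(-1.285) = 0.9654.
C = 280 × 0.9654 = 270 mg/L.

270 mg/L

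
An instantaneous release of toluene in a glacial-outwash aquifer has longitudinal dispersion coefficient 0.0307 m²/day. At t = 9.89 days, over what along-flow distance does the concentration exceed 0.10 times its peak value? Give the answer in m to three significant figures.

3.34 m

The plume is Gaussian with σ = √(2Dt) = √(2 × 0.0307 × 9.89) = 0.7793 m.
C/C_peak = exp(−Δx²/(2σ²)) = 0.10 ⇒ Δx = σ·√(−2 ln 0.10) = 0.7793 × 2.146 = 1.672 m.
Width = 2Δx = 3.34 m.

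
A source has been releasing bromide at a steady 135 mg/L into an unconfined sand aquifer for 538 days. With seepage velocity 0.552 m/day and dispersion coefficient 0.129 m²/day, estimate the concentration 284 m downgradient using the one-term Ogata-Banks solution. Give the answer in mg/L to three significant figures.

For a continuous step input, C/C₀ ≈ ½·erfc((x−vt)/(2√(Dt))).
vt = 0.552 × 538 = 296.976 m and 2√(Dt) = 2√(0.129 × 538) = 16.66 m.
Argument (x−vt)/(2√(Dt)) = (284 − 296.976)/16.66 = -0.7789; ½·erfc(-0.7789) = 0.8647.
C = 135 × 0.8647 = 117 mg/L.

117 mg/L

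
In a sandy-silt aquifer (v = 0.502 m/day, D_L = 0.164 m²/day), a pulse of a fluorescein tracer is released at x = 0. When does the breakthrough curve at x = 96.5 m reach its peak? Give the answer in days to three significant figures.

192 days

For the 1D instantaneous-source solution, setting ∂C/∂t = 0 at fixed x gives v²t² + 2Dt − x² = 0, so t = (√(D² + v²x²) − D)/v².
√(D² + v²x²) = √(0.164² + 0.502² × 96.5²) = 48.44; v² = 0.252004.
t = (48.44 − 0.164)/0.252004 = 192 days (vs. the pure-advection estimate x/v = 192 d).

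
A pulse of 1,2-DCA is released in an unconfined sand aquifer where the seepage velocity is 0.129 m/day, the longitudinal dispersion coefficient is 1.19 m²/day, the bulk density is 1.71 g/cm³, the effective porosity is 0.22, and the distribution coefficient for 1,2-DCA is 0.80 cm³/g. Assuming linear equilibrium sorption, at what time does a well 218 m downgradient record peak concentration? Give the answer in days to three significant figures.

Retardation factor R = 1 + ρ_b·K_d/n = 1 + 1.71 × 0.80/0.22 = 7.218.
Sorption retards both mechanisms: v_R = v/R = 0.01787 m/day, D_R = D/R = 0.1649 m²/day.
Peak time from v_R²t² + 2D_R t − x² = 0: t = (√(D_R² + v_R²x²) − D_R)/v_R².
√(D_R² + v_R²x²) = √(0.1649² + 0.01787² × 218²) = 3.899; v_R² = 0.0003193.
t = (3.899 − 0.1649)/0.0003193 = 11700 days.

11700 days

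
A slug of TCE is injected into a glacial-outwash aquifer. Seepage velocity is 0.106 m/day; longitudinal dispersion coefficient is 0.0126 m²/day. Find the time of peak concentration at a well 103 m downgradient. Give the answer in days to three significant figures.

971 days

For the 1D instantaneous-source solution, setting ∂C/∂t = 0 at fixed x gives v²t² + 2Dt − x² = 0, so t = (√(D² + v²x²) − D)/v².
√(D² + v²x²) = √(0.0126² + 0.106² × 103²) = 10.92; v² = 0.011236.
t = (10.92 − 0.0126)/0.011236 = 971 days (vs. the pure-advection estimate x/v = 972 d).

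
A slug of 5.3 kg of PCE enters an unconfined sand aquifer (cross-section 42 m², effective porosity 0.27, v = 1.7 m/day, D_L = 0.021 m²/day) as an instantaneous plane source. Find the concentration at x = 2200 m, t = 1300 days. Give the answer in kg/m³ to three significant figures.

0.0101 kg/m³

For an instantaneous plane source, C(x,t) = M/(n_e·A·√(4πDt)) · exp(−(x−vt)²/(4Dt)), with n_e·A the pore (flow) area.
Plume center vt = 1.7 × 1300 = 2210 m, so the well at 2200 m is 10 m upgradient of the peak.
√(4πDt) = 18.52 m, giving peak height M/(n_e·A·√(4πDt)) = 5.3/(0.27 × 42 × 18.52) = 0.02524 kg/m³.
(x−vt)²/(4Dt) = (-10)²/(4 × 0.021 × 1300) = 0.9158; exp(−0.9158) = 0.4002.
C = 0.02524 × 0.4002 = 0.0101 kg/m³.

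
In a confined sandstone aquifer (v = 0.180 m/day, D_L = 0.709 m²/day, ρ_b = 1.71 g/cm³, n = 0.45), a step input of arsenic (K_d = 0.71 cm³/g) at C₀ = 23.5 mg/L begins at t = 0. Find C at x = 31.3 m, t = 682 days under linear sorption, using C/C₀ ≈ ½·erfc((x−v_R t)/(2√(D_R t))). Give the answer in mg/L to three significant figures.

12.8 mg/L

Retardation factor R = 1 + ρ_b·K_d/n = 1 + 1.71 × 0.71/0.45 = 3.698.
Sorption retards both mechanisms: v_R = v/R = 0.04867 m/day, D_R = D/R = 0.1917 m²/day.
v_R·t = 0.04867 × 682 = 33.19294 m; 2√(D_R t) = 22.87 m; argument = (31.3 − 33.19294)/22.87 = -0.08277.
C = C₀ × ½·erfc(-0.08277) = 23.5 × 0.5466 = 12.8 mg/L.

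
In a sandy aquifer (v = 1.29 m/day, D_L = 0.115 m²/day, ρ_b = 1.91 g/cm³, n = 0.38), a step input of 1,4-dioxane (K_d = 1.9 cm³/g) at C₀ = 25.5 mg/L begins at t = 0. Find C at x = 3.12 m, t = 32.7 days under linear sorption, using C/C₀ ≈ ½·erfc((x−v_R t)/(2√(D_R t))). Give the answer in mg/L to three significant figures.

21.7 mg/L

Retardation factor R = 1 + ρ_b·K_d/n = 1 + 1.91 × 1.9/0.38 = 10.55.
Sorption retards both mechanisms: v_R = v/R = 0.1223 m/day, D_R = D/R = 0.01090 m²/day.
v_R·t = 0.1223 × 32.7 = 3.99921 m; 2√(D_R t) = 1.194 m; argument = (3.12 − 3.99921)/1.194 = -0.7364.
C = C₀ × ½·erfc(-0.7364) = 25.5 × 0.8512 = 21.7 mg/L.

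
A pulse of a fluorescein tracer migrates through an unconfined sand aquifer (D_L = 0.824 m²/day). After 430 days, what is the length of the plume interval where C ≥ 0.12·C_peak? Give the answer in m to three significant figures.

110 m

The plume is Gaussian with σ = √(2Dt) = √(2 × 0.824 × 430) = 26.62 m.
C/C_peak = exp(−Δx²/(2σ²)) = 0.12 ⇒ Δx = σ·√(−2 ln 0.12) = 26.62 × 2.059 = 54.81 m.
Width = 2Δx = 110 m.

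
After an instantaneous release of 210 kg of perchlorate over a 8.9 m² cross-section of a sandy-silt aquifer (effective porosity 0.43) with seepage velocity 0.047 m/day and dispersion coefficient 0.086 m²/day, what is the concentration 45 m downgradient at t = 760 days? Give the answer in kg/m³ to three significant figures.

1.38 kg/m³

For an instantaneous plane source, C(x,t) = M/(n_e·A·√(4πDt)) · exp(−(x−vt)²/(4Dt)), with n_e·A the pore (flow) area.
Plume center vt = 0.047 × 760 = 35.72 m, so the well at 45 m is 9.28 m downgradient of the peak.
√(4πDt) = 28.66 m, giving peak height M/(n_e·A·√(4πDt)) = 210/(0.43 × 8.9 × 28.66) = 1.915 kg/m³.
(x−vt)²/(4Dt) = (9.28)²/(4 × 0.086 × 760) = 0.3294; exp(−0.3294) = 0.7194.
C = 1.915 × 0.7194 = 1.38 kg/m³.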